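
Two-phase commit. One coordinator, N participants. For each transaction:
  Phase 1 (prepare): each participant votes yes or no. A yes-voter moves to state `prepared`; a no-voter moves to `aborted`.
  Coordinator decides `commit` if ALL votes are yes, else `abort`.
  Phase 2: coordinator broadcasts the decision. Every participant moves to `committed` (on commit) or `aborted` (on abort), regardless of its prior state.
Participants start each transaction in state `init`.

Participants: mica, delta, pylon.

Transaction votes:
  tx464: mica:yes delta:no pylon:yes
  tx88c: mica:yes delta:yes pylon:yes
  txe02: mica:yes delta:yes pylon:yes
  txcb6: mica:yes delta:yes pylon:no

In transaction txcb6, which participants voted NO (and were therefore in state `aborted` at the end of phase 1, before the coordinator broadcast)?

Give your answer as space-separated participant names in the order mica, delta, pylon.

Answer: pylon

Derivation:
Txn txcb6 phase 1: mica yes -> prepared; delta yes -> prepared; pylon no -> aborted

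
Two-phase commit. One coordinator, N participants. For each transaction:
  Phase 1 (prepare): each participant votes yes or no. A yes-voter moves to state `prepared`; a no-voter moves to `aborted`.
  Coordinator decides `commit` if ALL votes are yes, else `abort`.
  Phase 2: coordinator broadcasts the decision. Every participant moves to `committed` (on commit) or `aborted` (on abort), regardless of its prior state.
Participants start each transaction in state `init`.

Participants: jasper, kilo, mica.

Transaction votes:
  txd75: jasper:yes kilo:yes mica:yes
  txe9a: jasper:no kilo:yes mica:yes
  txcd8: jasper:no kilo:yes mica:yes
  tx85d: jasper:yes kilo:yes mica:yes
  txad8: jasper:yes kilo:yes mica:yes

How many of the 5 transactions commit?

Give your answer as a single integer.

Answer: 3

Derivation:
txd75: all yes -> commit (commits=1)
txe9a: no from jasper -> abort (commits=1)
txcd8: no from jasper -> abort (commits=1)
tx85d: all yes -> commit (commits=2)
txad8: all yes -> commit (commits=3)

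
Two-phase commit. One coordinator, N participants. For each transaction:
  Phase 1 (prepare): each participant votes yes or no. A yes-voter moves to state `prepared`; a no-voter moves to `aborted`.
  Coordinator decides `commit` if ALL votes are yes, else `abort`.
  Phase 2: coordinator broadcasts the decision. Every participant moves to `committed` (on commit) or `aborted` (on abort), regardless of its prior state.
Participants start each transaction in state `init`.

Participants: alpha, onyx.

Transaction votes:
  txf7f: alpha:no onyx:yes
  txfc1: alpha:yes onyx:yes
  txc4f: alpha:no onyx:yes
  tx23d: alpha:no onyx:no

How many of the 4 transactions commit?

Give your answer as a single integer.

txf7f: no from alpha -> abort (commits=0)
txfc1: all yes -> commit (commits=1)
txc4f: no from alpha -> abort (commits=1)
tx23d: no from alpha, onyx -> abort (commits=1)

Answer: 1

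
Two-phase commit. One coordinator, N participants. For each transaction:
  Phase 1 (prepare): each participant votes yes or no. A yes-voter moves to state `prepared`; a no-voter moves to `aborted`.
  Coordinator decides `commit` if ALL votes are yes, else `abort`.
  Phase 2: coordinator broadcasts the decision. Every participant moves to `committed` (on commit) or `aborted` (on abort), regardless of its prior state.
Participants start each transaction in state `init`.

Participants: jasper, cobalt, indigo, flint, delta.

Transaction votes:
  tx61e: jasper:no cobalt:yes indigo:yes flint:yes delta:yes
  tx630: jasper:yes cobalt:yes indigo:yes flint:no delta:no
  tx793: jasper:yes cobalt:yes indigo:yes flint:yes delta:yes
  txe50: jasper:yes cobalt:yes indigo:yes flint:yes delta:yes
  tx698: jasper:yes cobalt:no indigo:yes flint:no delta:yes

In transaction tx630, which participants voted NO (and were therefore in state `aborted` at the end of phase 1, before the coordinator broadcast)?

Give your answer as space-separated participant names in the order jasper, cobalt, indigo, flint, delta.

Txn tx630 phase 1: jasper yes -> prepared; cobalt yes -> prepared; indigo yes -> prepared; flint no -> aborted; delta no -> aborted

Answer: flint delta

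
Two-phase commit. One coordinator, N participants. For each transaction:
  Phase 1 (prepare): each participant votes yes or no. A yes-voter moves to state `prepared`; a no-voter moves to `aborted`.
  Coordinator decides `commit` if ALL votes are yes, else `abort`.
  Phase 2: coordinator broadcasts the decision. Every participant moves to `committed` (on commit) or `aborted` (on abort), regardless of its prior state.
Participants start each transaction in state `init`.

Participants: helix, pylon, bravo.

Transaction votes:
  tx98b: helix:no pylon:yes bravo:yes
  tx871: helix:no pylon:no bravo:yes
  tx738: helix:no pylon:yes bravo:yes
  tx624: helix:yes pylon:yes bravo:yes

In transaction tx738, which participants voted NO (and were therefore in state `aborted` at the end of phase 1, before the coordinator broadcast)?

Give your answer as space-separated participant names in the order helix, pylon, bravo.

Txn tx738 phase 1: helix no -> aborted; pylon yes -> prepared; bravo yes -> prepared

Answer: helix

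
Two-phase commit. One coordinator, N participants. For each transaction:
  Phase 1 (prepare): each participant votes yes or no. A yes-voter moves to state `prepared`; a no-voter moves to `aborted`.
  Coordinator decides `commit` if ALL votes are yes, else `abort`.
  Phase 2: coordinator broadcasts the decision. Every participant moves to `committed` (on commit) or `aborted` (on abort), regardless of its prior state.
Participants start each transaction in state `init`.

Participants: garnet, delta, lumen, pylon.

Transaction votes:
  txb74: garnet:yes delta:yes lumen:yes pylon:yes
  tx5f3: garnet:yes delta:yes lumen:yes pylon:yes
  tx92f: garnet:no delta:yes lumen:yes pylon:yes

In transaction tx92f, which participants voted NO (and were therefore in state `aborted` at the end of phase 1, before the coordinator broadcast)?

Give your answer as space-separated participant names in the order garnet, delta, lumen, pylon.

Answer: garnet

Derivation:
Txn tx92f phase 1: garnet no -> aborted; delta yes -> prepared; lumen yes -> prepared; pylon yes -> prepared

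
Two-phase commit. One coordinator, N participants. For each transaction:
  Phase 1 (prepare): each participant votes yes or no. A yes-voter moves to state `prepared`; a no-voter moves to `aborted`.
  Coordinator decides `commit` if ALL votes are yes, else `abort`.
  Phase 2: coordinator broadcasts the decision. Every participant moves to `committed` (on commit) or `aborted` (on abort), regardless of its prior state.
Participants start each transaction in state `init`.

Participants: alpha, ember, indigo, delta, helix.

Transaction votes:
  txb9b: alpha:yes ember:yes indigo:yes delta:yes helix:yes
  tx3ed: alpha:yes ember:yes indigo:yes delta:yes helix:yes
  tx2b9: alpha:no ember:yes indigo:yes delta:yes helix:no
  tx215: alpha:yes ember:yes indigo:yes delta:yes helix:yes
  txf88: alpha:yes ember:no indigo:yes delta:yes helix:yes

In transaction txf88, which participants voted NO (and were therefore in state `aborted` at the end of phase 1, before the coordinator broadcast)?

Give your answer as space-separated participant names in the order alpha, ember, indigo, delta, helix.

Answer: ember

Derivation:
Txn txf88 phase 1: alpha yes -> prepared; ember no -> aborted; indigo yes -> prepared; delta yes -> prepared; helix yes -> prepared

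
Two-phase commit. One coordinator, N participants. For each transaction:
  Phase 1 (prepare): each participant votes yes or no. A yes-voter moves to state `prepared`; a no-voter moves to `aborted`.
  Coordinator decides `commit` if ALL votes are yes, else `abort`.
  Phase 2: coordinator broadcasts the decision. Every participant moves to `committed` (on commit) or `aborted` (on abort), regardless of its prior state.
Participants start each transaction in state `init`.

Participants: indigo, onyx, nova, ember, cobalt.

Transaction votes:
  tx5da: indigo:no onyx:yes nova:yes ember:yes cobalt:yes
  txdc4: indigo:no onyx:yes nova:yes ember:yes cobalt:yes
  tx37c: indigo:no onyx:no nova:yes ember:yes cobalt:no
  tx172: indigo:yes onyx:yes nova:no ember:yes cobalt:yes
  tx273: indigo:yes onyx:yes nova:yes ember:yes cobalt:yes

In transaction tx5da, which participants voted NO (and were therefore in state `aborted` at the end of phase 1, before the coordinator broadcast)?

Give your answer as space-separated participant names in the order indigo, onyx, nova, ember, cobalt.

Txn tx5da phase 1: indigo no -> aborted; onyx yes -> prepared; nova yes -> prepared; ember yes -> prepared; cobalt yes -> prepared

Answer: indigo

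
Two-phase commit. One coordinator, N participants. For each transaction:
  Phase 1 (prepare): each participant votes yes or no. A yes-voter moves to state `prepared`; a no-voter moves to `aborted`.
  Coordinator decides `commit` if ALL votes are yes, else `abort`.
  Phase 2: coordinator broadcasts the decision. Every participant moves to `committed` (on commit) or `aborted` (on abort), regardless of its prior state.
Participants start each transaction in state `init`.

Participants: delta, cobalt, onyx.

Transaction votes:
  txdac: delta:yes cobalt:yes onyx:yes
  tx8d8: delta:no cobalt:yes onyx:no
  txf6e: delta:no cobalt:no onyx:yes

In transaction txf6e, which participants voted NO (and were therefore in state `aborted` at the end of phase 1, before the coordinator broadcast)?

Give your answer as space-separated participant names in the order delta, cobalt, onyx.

Txn txf6e phase 1: delta no -> aborted; cobalt no -> aborted; onyx yes -> prepared

Answer: delta cobalt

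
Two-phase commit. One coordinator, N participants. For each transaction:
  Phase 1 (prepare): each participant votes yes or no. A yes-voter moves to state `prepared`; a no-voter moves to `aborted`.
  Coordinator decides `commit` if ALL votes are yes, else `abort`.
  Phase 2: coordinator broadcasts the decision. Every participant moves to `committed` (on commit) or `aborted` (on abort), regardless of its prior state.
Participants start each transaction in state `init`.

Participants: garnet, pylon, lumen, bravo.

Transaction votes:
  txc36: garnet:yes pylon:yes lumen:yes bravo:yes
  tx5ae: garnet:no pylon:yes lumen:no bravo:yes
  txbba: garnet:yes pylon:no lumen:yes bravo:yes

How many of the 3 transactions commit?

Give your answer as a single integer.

Answer: 1

Derivation:
txc36: all yes -> commit (commits=1)
tx5ae: no from garnet, lumen -> abort (commits=1)
txbba: no from pylon -> abort (commits=1)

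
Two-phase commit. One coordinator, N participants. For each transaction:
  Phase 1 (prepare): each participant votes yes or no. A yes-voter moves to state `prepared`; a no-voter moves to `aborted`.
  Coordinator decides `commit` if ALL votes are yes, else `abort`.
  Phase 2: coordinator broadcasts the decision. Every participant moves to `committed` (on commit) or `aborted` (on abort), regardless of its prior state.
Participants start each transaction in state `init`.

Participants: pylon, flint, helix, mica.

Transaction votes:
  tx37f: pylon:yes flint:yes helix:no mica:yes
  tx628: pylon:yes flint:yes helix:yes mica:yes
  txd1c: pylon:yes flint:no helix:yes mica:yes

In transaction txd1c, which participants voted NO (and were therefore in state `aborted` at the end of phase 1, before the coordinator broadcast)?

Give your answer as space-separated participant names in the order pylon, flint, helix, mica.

Txn txd1c phase 1: pylon yes -> prepared; flint no -> aborted; helix yes -> prepared; mica yes -> prepared

Answer: flint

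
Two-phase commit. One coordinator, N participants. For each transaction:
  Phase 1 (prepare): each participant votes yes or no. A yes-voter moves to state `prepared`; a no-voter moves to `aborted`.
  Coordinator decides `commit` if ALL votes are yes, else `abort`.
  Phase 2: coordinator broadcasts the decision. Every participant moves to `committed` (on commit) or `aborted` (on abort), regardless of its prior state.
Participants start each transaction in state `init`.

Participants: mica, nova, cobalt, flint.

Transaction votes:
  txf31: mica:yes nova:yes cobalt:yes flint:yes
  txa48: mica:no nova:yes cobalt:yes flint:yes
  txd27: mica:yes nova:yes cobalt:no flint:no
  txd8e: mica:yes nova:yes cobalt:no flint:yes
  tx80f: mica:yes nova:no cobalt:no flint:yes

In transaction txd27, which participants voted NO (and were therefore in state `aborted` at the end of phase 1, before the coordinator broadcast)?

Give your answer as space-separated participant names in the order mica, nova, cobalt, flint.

Answer: cobalt flint

Derivation:
Txn txd27 phase 1: mica yes -> prepared; nova yes -> prepared; cobalt no -> aborted; flint no -> aborted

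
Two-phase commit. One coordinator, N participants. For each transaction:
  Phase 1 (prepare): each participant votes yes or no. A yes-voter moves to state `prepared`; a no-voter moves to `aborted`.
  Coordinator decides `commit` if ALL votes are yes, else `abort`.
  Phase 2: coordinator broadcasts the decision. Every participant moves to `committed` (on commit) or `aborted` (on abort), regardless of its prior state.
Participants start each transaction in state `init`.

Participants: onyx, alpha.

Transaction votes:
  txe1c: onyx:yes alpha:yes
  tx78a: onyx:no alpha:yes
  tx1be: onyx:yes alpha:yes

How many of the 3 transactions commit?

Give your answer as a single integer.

txe1c: all yes -> commit (commits=1)
tx78a: no from onyx -> abort (commits=1)
tx1be: all yes -> commit (commits=2)

Answer: 2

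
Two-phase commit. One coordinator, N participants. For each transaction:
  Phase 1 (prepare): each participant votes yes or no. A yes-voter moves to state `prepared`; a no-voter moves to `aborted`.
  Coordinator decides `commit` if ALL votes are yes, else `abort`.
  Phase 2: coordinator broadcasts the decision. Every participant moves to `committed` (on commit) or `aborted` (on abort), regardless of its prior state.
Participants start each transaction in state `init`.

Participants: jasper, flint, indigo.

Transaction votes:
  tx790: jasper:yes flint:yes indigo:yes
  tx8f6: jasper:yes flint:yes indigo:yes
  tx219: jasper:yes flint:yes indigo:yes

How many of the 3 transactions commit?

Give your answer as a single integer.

Answer: 3

Derivation:
tx790: all yes -> commit (commits=1)
tx8f6: all yes -> commit (commits=2)
tx219: all yes -> commit (commits=3)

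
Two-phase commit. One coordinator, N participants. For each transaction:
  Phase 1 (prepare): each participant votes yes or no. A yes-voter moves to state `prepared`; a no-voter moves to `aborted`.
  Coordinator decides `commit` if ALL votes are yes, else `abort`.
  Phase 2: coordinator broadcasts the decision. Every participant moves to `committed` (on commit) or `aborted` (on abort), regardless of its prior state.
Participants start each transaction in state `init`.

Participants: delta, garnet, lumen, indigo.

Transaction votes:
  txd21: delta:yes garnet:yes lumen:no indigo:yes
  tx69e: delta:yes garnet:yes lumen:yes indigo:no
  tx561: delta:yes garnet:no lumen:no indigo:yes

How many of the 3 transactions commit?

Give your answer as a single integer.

Answer: 0

Derivation:
txd21: no from lumen -> abort (commits=0)
tx69e: no from indigo -> abort (commits=0)
tx561: no from garnet, lumen -> abort (commits=0)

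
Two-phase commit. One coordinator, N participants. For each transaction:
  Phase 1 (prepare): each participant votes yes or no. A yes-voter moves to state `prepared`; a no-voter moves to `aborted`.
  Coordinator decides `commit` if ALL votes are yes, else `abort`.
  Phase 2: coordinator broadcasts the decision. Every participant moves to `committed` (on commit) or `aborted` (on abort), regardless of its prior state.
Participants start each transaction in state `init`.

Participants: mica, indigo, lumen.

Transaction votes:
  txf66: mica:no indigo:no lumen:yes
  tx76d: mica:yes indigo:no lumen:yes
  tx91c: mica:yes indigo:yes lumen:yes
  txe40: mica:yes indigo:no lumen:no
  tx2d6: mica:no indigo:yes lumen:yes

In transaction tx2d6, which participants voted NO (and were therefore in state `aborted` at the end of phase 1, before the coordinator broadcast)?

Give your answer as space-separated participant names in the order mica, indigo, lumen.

Txn tx2d6 phase 1: mica no -> aborted; indigo yes -> prepared; lumen yes -> prepared

Answer: mica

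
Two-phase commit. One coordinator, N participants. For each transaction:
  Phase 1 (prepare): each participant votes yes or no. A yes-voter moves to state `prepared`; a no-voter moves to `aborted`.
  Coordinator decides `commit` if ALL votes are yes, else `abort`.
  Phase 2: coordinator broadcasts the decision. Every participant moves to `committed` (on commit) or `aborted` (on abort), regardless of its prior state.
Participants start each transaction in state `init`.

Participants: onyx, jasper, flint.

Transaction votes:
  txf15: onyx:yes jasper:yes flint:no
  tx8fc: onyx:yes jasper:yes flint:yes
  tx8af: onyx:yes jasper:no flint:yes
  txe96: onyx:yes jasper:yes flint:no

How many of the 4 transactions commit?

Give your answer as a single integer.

Answer: 1

Derivation:
txf15: no from flint -> abort (commits=0)
tx8fc: all yes -> commit (commits=1)
tx8af: no from jasper -> abort (commits=1)
txe96: no from flint -> abort (commits=1)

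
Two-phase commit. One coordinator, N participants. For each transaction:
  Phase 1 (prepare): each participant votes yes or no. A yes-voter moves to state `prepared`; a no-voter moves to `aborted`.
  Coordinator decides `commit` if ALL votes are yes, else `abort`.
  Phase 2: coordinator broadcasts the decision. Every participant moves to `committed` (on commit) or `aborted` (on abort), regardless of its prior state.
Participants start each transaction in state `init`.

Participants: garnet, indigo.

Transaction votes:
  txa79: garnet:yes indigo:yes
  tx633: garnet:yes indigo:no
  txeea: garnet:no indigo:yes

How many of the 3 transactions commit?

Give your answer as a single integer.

txa79: all yes -> commit (commits=1)
tx633: no from indigo -> abort (commits=1)
txeea: no from garnet -> abort (commits=1)

Answer: 1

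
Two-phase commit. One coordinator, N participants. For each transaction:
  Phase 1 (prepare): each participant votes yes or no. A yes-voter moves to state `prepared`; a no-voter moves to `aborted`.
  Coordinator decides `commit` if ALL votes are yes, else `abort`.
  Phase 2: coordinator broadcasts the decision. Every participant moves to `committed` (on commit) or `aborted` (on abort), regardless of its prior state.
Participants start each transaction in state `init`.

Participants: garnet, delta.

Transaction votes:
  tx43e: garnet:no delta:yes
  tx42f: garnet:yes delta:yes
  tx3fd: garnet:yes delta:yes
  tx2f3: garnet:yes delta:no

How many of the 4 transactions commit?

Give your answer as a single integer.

Answer: 2

Derivation:
tx43e: no from garnet -> abort (commits=0)
tx42f: all yes -> commit (commits=1)
tx3fd: all yes -> commit (commits=2)
tx2f3: no from delta -> abort (commits=2)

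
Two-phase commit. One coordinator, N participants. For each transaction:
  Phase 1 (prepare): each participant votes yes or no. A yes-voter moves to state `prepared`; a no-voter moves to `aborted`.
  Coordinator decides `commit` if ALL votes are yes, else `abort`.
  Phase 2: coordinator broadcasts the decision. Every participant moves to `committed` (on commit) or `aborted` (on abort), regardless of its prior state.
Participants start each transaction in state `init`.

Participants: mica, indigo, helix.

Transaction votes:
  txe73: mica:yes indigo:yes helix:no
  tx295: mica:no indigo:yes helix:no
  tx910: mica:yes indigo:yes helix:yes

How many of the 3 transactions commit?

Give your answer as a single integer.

txe73: no from helix -> abort (commits=0)
tx295: no from mica, helix -> abort (commits=0)
tx910: all yes -> commit (commits=1)

Answer: 1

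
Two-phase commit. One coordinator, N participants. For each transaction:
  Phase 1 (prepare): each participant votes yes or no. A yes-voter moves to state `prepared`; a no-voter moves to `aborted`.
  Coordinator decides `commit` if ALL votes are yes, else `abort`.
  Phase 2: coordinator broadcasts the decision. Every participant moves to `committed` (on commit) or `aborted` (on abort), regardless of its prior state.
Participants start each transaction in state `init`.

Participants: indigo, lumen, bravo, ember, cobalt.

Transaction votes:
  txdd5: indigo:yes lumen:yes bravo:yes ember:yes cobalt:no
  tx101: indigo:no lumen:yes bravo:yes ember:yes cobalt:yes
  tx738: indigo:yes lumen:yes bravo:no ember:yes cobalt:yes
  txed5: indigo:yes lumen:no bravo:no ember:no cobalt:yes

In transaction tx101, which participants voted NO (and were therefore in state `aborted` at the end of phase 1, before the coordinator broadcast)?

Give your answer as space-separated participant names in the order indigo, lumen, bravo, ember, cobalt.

Answer: indigo

Derivation:
Txn tx101 phase 1: indigo no -> aborted; lumen yes -> prepared; bravo yes -> prepared; ember yes -> prepared; cobalt yes -> prepared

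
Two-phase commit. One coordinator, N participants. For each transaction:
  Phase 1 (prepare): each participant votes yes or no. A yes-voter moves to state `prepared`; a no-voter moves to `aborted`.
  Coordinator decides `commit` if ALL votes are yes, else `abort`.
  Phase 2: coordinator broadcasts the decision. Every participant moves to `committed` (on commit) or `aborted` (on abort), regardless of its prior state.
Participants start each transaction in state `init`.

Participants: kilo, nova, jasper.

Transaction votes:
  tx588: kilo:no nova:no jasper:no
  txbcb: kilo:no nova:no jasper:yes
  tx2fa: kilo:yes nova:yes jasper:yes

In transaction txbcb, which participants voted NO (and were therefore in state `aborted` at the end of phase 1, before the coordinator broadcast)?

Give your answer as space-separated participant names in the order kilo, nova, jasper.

Answer: kilo nova

Derivation:
Txn txbcb phase 1: kilo no -> aborted; nova no -> aborted; jasper yes -> prepared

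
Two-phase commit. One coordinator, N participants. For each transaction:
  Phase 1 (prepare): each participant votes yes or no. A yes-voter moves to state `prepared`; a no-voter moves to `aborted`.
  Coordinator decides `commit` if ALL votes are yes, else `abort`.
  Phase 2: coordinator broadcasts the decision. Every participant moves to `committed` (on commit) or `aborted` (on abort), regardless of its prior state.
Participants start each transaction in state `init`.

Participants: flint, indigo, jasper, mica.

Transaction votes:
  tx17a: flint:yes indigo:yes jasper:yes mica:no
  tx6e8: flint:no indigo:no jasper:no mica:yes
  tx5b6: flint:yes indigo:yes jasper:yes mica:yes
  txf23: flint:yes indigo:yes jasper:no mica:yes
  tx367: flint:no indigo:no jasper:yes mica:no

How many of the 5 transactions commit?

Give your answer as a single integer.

Answer: 1

Derivation:
tx17a: no from mica -> abort (commits=0)
tx6e8: no from flint, indigo, jasper -> abort (commits=0)
tx5b6: all yes -> commit (commits=1)
txf23: no from jasper -> abort (commits=1)
tx367: no from flint, indigo, mica -> abort (commits=1)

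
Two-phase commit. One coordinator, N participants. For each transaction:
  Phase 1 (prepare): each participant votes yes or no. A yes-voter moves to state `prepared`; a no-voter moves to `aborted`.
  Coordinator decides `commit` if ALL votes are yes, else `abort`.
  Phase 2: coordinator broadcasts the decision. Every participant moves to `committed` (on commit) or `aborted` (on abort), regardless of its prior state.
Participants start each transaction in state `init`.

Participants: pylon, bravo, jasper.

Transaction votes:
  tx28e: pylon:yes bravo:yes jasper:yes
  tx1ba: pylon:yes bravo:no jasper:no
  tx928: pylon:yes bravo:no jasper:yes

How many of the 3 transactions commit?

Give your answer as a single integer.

tx28e: all yes -> commit (commits=1)
tx1ba: no from bravo, jasper -> abort (commits=1)
tx928: no from bravo -> abort (commits=1)

Answer: 1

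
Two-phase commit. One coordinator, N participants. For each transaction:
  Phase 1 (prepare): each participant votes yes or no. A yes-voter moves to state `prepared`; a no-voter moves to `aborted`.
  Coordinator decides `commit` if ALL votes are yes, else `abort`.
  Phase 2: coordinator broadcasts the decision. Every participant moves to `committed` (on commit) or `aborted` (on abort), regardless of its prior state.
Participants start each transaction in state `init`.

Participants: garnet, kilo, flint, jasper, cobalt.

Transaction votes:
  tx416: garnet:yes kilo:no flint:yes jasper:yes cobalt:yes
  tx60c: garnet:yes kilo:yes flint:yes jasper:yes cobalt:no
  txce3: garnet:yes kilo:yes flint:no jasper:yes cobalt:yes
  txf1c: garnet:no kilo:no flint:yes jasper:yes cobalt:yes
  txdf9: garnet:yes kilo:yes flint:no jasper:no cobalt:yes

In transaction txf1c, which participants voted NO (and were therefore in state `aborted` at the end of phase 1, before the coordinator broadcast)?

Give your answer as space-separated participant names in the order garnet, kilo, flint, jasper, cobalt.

Txn txf1c phase 1: garnet no -> aborted; kilo no -> aborted; flint yes -> prepared; jasper yes -> prepared; cobalt yes -> prepared

Answer: garnet kilo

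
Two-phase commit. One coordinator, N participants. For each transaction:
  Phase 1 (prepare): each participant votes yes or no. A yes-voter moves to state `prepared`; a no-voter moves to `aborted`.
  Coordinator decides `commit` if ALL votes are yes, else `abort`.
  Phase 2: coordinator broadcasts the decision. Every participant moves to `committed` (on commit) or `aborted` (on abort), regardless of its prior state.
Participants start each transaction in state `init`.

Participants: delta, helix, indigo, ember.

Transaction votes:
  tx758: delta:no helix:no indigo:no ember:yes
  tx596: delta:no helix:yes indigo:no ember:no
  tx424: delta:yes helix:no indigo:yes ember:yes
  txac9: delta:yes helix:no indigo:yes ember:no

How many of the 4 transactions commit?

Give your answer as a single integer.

tx758: no from delta, helix, indigo -> abort (commits=0)
tx596: no from delta, indigo, ember -> abort (commits=0)
tx424: no from helix -> abort (commits=0)
txac9: no from helix, ember -> abort (commits=0)

Answer: 0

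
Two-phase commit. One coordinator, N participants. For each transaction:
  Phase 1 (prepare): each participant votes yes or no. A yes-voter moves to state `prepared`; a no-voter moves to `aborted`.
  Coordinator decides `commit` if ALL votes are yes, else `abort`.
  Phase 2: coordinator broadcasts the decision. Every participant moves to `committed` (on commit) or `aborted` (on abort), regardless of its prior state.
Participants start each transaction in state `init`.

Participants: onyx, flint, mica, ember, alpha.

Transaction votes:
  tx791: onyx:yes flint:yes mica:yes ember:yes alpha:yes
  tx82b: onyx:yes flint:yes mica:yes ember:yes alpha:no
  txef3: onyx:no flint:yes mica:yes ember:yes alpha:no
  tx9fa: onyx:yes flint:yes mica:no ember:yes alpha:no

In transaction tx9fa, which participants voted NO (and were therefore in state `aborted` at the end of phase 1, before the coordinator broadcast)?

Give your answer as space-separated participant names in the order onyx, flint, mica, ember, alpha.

Answer: mica alpha

Derivation:
Txn tx9fa phase 1: onyx yes -> prepared; flint yes -> prepared; mica no -> aborted; ember yes -> prepared; alpha no -> aborted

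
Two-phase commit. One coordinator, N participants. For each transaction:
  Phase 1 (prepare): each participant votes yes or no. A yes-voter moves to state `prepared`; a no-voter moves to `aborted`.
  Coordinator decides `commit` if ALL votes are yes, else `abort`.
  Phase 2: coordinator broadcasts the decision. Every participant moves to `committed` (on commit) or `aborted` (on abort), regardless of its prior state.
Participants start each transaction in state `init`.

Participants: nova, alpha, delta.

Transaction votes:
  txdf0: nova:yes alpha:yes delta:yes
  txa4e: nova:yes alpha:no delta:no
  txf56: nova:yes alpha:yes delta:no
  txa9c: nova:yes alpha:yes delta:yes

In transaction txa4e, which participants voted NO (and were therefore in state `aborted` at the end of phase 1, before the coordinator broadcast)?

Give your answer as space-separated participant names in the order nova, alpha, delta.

Answer: alpha delta

Derivation:
Txn txa4e phase 1: nova yes -> prepared; alpha no -> aborted; delta no -> aborted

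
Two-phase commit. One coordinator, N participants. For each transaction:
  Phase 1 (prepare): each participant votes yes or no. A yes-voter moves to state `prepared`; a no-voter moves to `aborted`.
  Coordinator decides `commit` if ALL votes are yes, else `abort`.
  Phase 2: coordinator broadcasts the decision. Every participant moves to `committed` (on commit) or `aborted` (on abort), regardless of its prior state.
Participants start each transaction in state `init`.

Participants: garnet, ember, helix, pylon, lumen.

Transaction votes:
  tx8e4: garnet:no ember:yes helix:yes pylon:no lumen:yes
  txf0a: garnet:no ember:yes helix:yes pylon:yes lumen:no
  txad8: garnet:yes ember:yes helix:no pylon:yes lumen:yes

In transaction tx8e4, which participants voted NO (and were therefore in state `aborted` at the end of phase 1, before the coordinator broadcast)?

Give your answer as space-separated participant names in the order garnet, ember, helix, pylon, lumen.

Answer: garnet pylon

Derivation:
Txn tx8e4 phase 1: garnet no -> aborted; ember yes -> prepared; helix yes -> prepared; pylon no -> aborted; lumen yes -> prepared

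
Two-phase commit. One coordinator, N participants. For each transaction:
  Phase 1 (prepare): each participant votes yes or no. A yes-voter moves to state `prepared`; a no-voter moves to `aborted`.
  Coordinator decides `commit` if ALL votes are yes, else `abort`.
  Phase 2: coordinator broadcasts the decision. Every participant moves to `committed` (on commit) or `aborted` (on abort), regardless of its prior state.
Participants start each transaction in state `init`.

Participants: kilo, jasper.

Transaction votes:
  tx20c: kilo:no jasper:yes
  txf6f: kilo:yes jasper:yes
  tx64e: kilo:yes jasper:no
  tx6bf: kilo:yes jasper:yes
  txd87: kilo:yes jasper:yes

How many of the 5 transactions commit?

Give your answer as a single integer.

tx20c: no from kilo -> abort (commits=0)
txf6f: all yes -> commit (commits=1)
tx64e: no from jasper -> abort (commits=1)
tx6bf: all yes -> commit (commits=2)
txd87: all yes -> commit (commits=3)

Answer: 3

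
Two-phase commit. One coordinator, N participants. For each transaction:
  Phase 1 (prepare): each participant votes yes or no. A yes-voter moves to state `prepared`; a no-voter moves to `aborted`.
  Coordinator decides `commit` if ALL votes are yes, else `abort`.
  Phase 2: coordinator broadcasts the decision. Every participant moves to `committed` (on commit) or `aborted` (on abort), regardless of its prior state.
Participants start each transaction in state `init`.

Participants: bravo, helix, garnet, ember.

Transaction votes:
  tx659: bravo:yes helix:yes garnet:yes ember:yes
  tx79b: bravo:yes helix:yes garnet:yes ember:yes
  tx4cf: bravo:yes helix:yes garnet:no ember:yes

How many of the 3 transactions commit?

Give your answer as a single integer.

tx659: all yes -> commit (commits=1)
tx79b: all yes -> commit (commits=2)
tx4cf: no from garnet -> abort (commits=2)

Answer: 2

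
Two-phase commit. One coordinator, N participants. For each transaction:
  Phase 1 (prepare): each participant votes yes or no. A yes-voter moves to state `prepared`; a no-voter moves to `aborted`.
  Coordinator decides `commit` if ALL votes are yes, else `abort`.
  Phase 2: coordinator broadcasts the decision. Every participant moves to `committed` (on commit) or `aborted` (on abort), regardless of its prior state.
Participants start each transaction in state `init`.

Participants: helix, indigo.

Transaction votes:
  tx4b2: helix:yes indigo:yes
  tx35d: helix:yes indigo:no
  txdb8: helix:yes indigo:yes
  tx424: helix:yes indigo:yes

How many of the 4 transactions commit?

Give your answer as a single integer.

tx4b2: all yes -> commit (commits=1)
tx35d: no from indigo -> abort (commits=1)
txdb8: all yes -> commit (commits=2)
tx424: all yes -> commit (commits=3)

Answer: 3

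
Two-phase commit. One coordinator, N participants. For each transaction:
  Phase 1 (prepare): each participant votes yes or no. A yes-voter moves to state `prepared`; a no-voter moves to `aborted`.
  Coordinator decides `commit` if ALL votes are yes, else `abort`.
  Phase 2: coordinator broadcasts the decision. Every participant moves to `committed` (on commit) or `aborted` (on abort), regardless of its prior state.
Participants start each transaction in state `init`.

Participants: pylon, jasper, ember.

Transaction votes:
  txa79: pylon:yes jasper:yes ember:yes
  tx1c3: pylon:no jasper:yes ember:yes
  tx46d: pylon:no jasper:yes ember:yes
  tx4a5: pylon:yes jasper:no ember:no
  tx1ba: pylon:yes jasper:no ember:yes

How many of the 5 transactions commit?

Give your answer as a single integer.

txa79: all yes -> commit (commits=1)
tx1c3: no from pylon -> abort (commits=1)
tx46d: no from pylon -> abort (commits=1)
tx4a5: no from jasper, ember -> abort (commits=1)
tx1ba: no from jasper -> abort (commits=1)

Answer: 1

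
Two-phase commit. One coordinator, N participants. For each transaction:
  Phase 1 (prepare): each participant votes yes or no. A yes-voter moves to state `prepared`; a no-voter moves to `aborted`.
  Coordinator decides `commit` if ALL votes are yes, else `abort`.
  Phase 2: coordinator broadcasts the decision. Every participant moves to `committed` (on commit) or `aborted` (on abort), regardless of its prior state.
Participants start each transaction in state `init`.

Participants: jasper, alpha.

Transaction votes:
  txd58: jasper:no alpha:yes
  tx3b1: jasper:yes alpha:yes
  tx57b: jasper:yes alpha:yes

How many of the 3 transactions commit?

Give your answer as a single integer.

txd58: no from jasper -> abort (commits=0)
tx3b1: all yes -> commit (commits=1)
tx57b: all yes -> commit (commits=2)

Answer: 2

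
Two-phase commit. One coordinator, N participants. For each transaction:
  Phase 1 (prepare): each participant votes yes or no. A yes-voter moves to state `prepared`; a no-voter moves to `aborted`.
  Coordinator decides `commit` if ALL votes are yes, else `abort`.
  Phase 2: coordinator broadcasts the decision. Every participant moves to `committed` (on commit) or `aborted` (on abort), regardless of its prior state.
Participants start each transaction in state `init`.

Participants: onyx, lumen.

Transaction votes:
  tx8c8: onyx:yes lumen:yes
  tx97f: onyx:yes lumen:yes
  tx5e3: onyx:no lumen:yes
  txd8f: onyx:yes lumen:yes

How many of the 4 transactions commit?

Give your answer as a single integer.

Answer: 3

Derivation:
tx8c8: all yes -> commit (commits=1)
tx97f: all yes -> commit (commits=2)
tx5e3: no from onyx -> abort (commits=2)
txd8f: all yes -> commit (commits=3)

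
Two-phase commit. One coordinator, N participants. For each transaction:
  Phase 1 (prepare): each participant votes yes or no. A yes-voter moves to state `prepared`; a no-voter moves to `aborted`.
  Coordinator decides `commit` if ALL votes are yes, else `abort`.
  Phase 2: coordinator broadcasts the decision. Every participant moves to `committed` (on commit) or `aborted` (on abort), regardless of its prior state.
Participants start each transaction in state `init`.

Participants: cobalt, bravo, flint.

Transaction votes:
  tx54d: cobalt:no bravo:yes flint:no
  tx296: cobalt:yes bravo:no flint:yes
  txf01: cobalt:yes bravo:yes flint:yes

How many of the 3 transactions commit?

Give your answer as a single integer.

tx54d: no from cobalt, flint -> abort (commits=0)
tx296: no from bravo -> abort (commits=0)
txf01: all yes -> commit (commits=1)

Answer: 1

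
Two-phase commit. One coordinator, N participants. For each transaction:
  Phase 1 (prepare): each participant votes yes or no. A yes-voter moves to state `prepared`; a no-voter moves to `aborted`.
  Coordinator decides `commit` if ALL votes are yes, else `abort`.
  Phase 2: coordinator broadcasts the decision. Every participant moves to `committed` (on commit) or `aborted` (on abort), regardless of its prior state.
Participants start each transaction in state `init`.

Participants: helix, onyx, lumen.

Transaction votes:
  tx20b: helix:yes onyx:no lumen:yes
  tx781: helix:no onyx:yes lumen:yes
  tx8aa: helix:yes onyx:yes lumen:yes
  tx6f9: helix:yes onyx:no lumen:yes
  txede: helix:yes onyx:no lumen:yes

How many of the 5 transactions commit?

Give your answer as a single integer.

Answer: 1

Derivation:
tx20b: no from onyx -> abort (commits=0)
tx781: no from helix -> abort (commits=0)
tx8aa: all yes -> commit (commits=1)
tx6f9: no from onyx -> abort (commits=1)
txede: no from onyx -> abort (commits=1)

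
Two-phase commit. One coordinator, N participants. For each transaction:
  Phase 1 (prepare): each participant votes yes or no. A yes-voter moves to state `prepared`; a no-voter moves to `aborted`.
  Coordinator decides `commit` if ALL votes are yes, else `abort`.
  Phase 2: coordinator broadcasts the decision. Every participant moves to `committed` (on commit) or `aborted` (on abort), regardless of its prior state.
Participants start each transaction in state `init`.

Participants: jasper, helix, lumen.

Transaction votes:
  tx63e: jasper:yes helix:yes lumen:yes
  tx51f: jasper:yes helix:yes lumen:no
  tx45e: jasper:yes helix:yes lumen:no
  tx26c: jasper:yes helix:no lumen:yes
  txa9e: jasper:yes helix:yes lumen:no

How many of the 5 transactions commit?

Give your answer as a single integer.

tx63e: all yes -> commit (commits=1)
tx51f: no from lumen -> abort (commits=1)
tx45e: no from lumen -> abort (commits=1)
tx26c: no from helix -> abort (commits=1)
txa9e: no from lumen -> abort (commits=1)

Answer: 1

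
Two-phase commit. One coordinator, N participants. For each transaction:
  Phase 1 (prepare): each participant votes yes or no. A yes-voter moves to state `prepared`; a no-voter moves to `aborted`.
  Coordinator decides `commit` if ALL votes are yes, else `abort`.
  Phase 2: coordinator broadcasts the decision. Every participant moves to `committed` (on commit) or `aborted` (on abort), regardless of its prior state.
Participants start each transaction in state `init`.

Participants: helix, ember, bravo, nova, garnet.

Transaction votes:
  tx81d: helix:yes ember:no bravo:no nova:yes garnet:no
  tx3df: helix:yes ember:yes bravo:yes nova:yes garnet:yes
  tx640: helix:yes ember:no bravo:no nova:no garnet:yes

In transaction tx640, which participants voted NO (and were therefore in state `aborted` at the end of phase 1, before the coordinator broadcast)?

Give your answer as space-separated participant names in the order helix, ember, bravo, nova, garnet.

Txn tx640 phase 1: helix yes -> prepared; ember no -> aborted; bravo no -> aborted; nova no -> aborted; garnet yes -> prepared

Answer: ember bravo nova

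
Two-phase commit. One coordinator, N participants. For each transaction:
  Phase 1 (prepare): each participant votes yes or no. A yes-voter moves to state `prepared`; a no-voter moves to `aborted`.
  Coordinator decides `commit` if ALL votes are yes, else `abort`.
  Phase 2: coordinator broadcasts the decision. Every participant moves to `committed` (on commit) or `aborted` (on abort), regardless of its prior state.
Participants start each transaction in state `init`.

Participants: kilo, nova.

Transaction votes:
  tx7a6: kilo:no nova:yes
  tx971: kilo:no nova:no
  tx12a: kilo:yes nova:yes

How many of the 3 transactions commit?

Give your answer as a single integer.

tx7a6: no from kilo -> abort (commits=0)
tx971: no from kilo, nova -> abort (commits=0)
tx12a: all yes -> commit (commits=1)

Answer: 1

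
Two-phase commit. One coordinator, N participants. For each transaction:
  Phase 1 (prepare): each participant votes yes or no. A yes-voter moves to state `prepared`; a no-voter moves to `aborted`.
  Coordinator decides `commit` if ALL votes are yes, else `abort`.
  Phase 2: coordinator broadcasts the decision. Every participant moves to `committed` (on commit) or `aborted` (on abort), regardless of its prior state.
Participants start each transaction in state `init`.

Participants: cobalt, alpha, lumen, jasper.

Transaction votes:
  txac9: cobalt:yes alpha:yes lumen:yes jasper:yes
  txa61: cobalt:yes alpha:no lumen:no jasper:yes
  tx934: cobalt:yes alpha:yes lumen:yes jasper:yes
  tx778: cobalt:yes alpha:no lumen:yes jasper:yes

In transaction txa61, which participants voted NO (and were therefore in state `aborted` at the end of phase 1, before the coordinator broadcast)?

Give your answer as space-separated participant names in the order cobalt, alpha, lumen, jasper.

Txn txa61 phase 1: cobalt yes -> prepared; alpha no -> aborted; lumen no -> aborted; jasper yes -> prepared

Answer: alpha lumen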